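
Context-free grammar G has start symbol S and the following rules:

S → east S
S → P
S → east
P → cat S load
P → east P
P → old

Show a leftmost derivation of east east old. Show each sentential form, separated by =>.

S => east S => east east S => east east P => east east old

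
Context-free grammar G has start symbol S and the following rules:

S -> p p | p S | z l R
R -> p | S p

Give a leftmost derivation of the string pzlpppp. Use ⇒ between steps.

S ⇒ pS   [S -> p S]
pS ⇒ pzlR   [S -> z l R]
pzlR ⇒ pzlSp   [R -> S p]
pzlSp ⇒ pzlpSp   [S -> p S]
pzlpSp ⇒ pzlpppp   [S -> p p]

S ⇒ pS ⇒ pzlR ⇒ pzlSp ⇒ pzlpSp ⇒ pzlpppp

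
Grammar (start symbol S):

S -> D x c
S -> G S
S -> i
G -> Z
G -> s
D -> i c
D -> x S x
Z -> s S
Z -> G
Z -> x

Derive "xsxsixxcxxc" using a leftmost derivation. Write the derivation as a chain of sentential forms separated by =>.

S => Dxc => xSxxc => xGSxxc => xsSxxc => xsDxcxxc => xsxSxxcxxc => xsxGSxxcxxc => xsxsSxxcxxc => xsxsixxcxxc

S => Dxc   [S -> D x c]
Dxc => xSxxc   [D -> x S x]
xSxxc => xGSxxc   [S -> G S]
xGSxxc => xsSxxc   [G -> s]
xsSxxc => xsDxcxxc   [S -> D x c]
xsDxcxxc => xsxSxxcxxc   [D -> x S x]
xsxSxxcxxc => xsxGSxxcxxc   [S -> G S]
xsxGSxxcxxc => xsxsSxxcxxc   [G -> s]
xsxsSxxcxxc => xsxsixxcxxc   [S -> i]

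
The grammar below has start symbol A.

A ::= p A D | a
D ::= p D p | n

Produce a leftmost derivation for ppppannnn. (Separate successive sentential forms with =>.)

A => pAD   [A ::= p A D]
pAD => ppADD   [A ::= p A D]
ppADD => pppADDD   [A ::= p A D]
pppADDD => ppppADDDD   [A ::= p A D]
ppppADDDD => ppppaDDDD   [A ::= a]
ppppaDDDD => ppppanDDD   [D ::= n]
ppppanDDD => ppppannDD   [D ::= n]
ppppannDD => ppppannnD   [D ::= n]
ppppannnD => ppppannnn   [D ::= n]

A=>pAD=>ppADD=>pppADDD=>ppppADDDD=>ppppaDDDD=>ppppanDDD=>ppppannDD=>ppppannnD=>ppppannnn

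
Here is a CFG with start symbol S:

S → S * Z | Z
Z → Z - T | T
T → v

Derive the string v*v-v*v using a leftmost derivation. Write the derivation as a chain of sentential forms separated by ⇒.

S⇒S*Z⇒S*Z*Z⇒Z*Z*Z⇒T*Z*Z⇒v*Z*Z⇒v*Z-T*Z⇒v*T-T*Z⇒v*v-T*Z⇒v*v-v*Z⇒v*v-v*T⇒v*v-v*v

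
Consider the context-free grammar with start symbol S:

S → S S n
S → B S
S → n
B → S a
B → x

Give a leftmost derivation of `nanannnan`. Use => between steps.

S => BS => SaS => naS => naBS => naSaS => naSSnaS => naBSSnaS => naSaSSnaS => nanaSSnaS => nananSnaS => nanannnaS => nanannnan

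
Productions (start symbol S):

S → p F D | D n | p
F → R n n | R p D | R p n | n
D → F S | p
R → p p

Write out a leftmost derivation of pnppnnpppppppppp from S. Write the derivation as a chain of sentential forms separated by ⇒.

S ⇒ pFD ⇒ pnD ⇒ pnFS ⇒ pnRnnS ⇒ pnppnnS ⇒ pnppnnpFD ⇒ pnppnnpRpDD ⇒ pnppnnppppDD ⇒ pnppnnppppFSD ⇒ pnppnnppppRpDSD ⇒ pnppnnpppppppDSD ⇒ pnppnnppppppppSD ⇒ pnppnnpppppppppD ⇒ pnppnnpppppppppp

S ⇒ pFD   [S → p F D]
pFD ⇒ pnD   [F → n]
pnD ⇒ pnFS   [D → F S]
pnFS ⇒ pnRnnS   [F → R n n]
pnRnnS ⇒ pnppnnS   [R → p p]
pnppnnS ⇒ pnppnnpFD   [S → p F D]
pnppnnpFD ⇒ pnppnnpRpDD   [F → R p D]
pnppnnpRpDD ⇒ pnppnnppppDD   [R → p p]
pnppnnppppDD ⇒ pnppnnppppFSD   [D → F S]
pnppnnppppFSD ⇒ pnppnnppppRpDSD   [F → R p D]
pnppnnppppRpDSD ⇒ pnppnnpppppppDSD   [R → p p]
pnppnnpppppppDSD ⇒ pnppnnppppppppSD   [D → p]
pnppnnppppppppSD ⇒ pnppnnpppppppppD   [S → p]
pnppnnpppppppppD ⇒ pnppnnpppppppppp   [D → p]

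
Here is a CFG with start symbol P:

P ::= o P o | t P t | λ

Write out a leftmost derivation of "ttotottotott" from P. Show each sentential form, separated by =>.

P => tPt => ttPtt => ttoPott => ttotPtott => ttotoPotott => ttototPtotott => ttotottotott

P => tPt   [P ::= t P t]
tPt => ttPtt   [P ::= t P t]
ttPtt => ttoPott   [P ::= o P o]
ttoPott => ttotPtott   [P ::= t P t]
ttotPtott => ttotoPotott   [P ::= o P o]
ttotoPotott => ttototPtotott   [P ::= t P t]
ttototPtotott => ttotottotott   [P ::= λ]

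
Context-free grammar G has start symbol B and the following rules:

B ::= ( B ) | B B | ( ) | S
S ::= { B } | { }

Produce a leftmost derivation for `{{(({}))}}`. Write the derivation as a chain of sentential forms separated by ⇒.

B ⇒ S ⇒ {B} ⇒ {S} ⇒ {{B}} ⇒ {{(B)}} ⇒ {{((B))}} ⇒ {{((S))}} ⇒ {{(({}))}}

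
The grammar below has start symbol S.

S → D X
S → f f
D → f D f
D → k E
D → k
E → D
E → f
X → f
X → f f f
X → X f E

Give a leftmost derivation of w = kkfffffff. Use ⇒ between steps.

S ⇒ DX ⇒ kEX ⇒ kDX ⇒ kkX ⇒ kkXfE ⇒ kkXfEfE ⇒ kkffffEfE ⇒ kkffffffE ⇒ kkfffffff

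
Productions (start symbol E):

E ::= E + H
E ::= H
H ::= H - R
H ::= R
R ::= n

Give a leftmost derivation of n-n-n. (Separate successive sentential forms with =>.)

E => H   [E ::= H]
H => H-R   [H ::= H - R]
H-R => H-R-R   [H ::= H - R]
H-R-R => R-R-R   [H ::= R]
R-R-R => n-R-R   [R ::= n]
n-R-R => n-n-R   [R ::= n]
n-n-R => n-n-n   [R ::= n]

E => H => H-R => H-R-R => R-R-R => n-R-R => n-n-R => n-n-n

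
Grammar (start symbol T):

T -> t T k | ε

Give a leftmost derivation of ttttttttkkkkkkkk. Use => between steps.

T => tTk => ttTkk => tttTkkk => ttttTkkkk => tttttTkkkkk => ttttttTkkkkkk => tttttttTkkkkkkk => ttttttttTkkkkkkkk => ttttttttkkkkkkkk

T => tTk   [T -> t T k]
tTk => ttTkk   [T -> t T k]
ttTkk => tttTkkk   [T -> t T k]
tttTkkk => ttttTkkkk   [T -> t T k]
ttttTkkkk => tttttTkkkkk   [T -> t T k]
tttttTkkkkk => ttttttTkkkkkk   [T -> t T k]
ttttttTkkkkkk => tttttttTkkkkkkk   [T -> t T k]
tttttttTkkkkkkk => ttttttttTkkkkkkkk   [T -> t T k]
ttttttttTkkkkkkkk => ttttttttkkkkkkkk   [T -> ε]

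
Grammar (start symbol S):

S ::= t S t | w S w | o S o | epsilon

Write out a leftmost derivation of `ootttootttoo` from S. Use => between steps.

S => oSo   [S ::= o S o]
oSo => ooSoo   [S ::= o S o]
ooSoo => ootStoo   [S ::= t S t]
ootStoo => oottSttoo   [S ::= t S t]
oottSttoo => ootttStttoo   [S ::= t S t]
ootttStttoo => ootttoSotttoo   [S ::= o S o]
ootttoSotttoo => ootttootttoo   [S ::= epsilon]

S => oSo => ooSoo => ootStoo => oottSttoo => ootttStttoo => ootttoSotttoo => ootttootttoo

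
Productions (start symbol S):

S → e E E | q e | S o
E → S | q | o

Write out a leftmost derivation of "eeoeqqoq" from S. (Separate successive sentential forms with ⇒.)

S ⇒ eEE ⇒ eSE ⇒ eeEEE ⇒ eeoEE ⇒ eeoSE ⇒ eeoSoE ⇒ eeoeEEoE ⇒ eeoeqEoE ⇒ eeoeqqoE ⇒ eeoeqqoq

S ⇒ eEE   [S → e E E]
eEE ⇒ eSE   [E → S]
eSE ⇒ eeEEE   [S → e E E]
eeEEE ⇒ eeoEE   [E → o]
eeoEE ⇒ eeoSE   [E → S]
eeoSE ⇒ eeoSoE   [S → S o]
eeoSoE ⇒ eeoeEEoE   [S → e E E]
eeoeEEoE ⇒ eeoeqEoE   [E → q]
eeoeqEoE ⇒ eeoeqqoE   [E → q]
eeoeqqoE ⇒ eeoeqqoq   [E → q]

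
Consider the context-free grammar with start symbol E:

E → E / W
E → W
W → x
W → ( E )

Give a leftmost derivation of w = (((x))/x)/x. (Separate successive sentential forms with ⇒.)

E⇒E/W⇒W/W⇒(E)/W⇒(E/W)/W⇒(W/W)/W⇒((E)/W)/W⇒((W)/W)/W⇒(((E))/W)/W⇒(((W))/W)/W⇒(((x))/W)/W⇒(((x))/x)/W⇒(((x))/x)/x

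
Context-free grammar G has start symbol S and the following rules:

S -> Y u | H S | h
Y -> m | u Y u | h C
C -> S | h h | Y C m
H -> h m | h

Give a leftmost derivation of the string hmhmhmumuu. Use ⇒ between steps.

S ⇒ HS ⇒ hmS ⇒ hmHS ⇒ hmhmS ⇒ hmhmHS ⇒ hmhmhmS ⇒ hmhmhmYu ⇒ hmhmhmuYuu ⇒ hmhmhmumuu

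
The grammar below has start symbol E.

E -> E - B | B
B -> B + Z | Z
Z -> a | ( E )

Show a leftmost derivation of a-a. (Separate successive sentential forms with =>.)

E => E-B => B-B => Z-B => a-B => a-Z => a-a

E => E-B   [E -> E - B]
E-B => B-B   [E -> B]
B-B => Z-B   [B -> Z]
Z-B => a-B   [Z -> a]
a-B => a-Z   [B -> Z]
a-Z => a-a   [Z -> a]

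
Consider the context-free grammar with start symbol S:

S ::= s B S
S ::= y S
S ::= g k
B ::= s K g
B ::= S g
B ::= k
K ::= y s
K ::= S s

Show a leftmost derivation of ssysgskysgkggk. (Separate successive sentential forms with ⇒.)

S⇒sBS⇒ssKgS⇒ssysgS⇒ssysgsBS⇒ssysgskS⇒ssysgskyS⇒ssysgskysBS⇒ssysgskysSgS⇒ssysgskysgkgS⇒ssysgskysgkggk

S ⇒ sBS   [S ::= s B S]
sBS ⇒ ssKgS   [B ::= s K g]
ssKgS ⇒ ssysgS   [K ::= y s]
ssysgS ⇒ ssysgsBS   [S ::= s B S]
ssysgsBS ⇒ ssysgskS   [B ::= k]
ssysgskS ⇒ ssysgskyS   [S ::= y S]
ssysgskyS ⇒ ssysgskysBS   [S ::= s B S]
ssysgskysBS ⇒ ssysgskysSgS   [B ::= S g]
ssysgskysSgS ⇒ ssysgskysgkgS   [S ::= g k]
ssysgskysgkgS ⇒ ssysgskysgkggk   [S ::= g k]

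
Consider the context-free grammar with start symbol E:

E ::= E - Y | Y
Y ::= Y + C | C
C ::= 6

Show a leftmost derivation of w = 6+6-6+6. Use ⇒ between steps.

E ⇒ E-Y ⇒ Y-Y ⇒ Y+C-Y ⇒ C+C-Y ⇒ 6+C-Y ⇒ 6+6-Y ⇒ 6+6-Y+C ⇒ 6+6-C+C ⇒ 6+6-6+C ⇒ 6+6-6+6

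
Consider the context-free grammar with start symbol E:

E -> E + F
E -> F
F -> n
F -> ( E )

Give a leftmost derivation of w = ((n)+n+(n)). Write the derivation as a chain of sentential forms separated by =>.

E => F   [E -> F]
F => (E)   [F -> ( E )]
(E) => (E+F)   [E -> E + F]
(E+F) => (E+F+F)   [E -> E + F]
(E+F+F) => (F+F+F)   [E -> F]
(F+F+F) => ((E)+F+F)   [F -> ( E )]
((E)+F+F) => ((F)+F+F)   [E -> F]
((F)+F+F) => ((n)+F+F)   [F -> n]
((n)+F+F) => ((n)+n+F)   [F -> n]
((n)+n+F) => ((n)+n+(E))   [F -> ( E )]
((n)+n+(E)) => ((n)+n+(F))   [E -> F]
((n)+n+(F)) => ((n)+n+(n))   [F -> n]

E=>F=>(E)=>(E+F)=>(E+F+F)=>(F+F+F)=>((E)+F+F)=>((F)+F+F)=>((n)+F+F)=>((n)+n+F)=>((n)+n+(E))=>((n)+n+(F))=>((n)+n+(n))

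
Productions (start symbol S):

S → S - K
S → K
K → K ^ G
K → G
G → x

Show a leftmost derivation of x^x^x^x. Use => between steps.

S => K => K^G => K^G^G => K^G^G^G => G^G^G^G => x^G^G^G => x^x^G^G => x^x^x^G => x^x^x^x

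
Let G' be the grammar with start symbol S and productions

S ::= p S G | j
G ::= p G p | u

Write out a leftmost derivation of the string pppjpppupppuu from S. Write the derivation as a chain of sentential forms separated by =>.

S=>pSG=>ppSGG=>pppSGGG=>pppjGGG=>pppjpGpGG=>pppjppGppGG=>pppjpppGpppGG=>pppjpppupppGG=>pppjpppupppuG=>pppjpppupppuu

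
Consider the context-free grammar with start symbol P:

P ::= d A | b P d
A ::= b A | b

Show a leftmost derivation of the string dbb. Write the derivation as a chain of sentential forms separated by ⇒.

P ⇒ dA   [P ::= d A]
dA ⇒ dbA   [A ::= b A]
dbA ⇒ dbb   [A ::= b]

P ⇒ dA ⇒ dbA ⇒ dbb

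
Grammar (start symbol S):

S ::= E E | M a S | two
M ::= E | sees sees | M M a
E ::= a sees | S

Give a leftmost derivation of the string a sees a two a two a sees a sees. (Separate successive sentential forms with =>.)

S => E E => S E => E E E => S E E => M a S E E => E a S E E => S a S E E => M a S a S E E => E a S a S E E => a sees a S a S E E => a sees a two a S E E => a sees a two a two E E => a sees a two a two a sees E => a sees a two a two a sees a sees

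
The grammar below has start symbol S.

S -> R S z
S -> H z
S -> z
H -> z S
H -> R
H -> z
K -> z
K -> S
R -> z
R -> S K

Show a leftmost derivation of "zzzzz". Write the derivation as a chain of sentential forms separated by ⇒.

S ⇒ RSz   [S -> R S z]
RSz ⇒ SKSz   [R -> S K]
SKSz ⇒ HzKSz   [S -> H z]
HzKSz ⇒ zzKSz   [H -> z]
zzKSz ⇒ zzzSz   [K -> z]
zzzSz ⇒ zzzzz   [S -> z]

S ⇒ RSz ⇒ SKSz ⇒ HzKSz ⇒ zzKSz ⇒ zzzSz ⇒ zzzzz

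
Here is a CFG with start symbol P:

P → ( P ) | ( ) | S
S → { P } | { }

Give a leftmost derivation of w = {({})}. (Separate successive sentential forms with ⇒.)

P ⇒ S   [P → S]
S ⇒ {P}   [S → { P }]
{P} ⇒ {(P)}   [P → ( P )]
{(P)} ⇒ {(S)}   [P → S]
{(S)} ⇒ {({})}   [S → { }]

P⇒S⇒{P}⇒{(P)}⇒{(S)}⇒{({})}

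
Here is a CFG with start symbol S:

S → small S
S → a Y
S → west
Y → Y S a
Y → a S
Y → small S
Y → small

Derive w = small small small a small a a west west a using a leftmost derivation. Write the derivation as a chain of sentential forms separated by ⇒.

S ⇒ small S ⇒ small small S ⇒ small small small S ⇒ small small small a Y ⇒ small small small a Y S a ⇒ small small small a small S S a ⇒ small small small a small a Y S a ⇒ small small small a small a a S S a ⇒ small small small a small a a west S a ⇒ small small small a small a a west west a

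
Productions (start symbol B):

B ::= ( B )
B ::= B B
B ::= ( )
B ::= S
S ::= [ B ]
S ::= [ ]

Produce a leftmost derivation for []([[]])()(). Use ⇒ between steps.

B ⇒ BB ⇒ SB ⇒ []B ⇒ []BB ⇒ []BBB ⇒ [](B)BB ⇒ [](S)BB ⇒ []([B])BB ⇒ []([S])BB ⇒ []([[]])BB ⇒ []([[]])()B ⇒ []([[]])()()

B ⇒ BB   [B ::= B B]
BB ⇒ SB   [B ::= S]
SB ⇒ []B   [S ::= [ ]]
[]B ⇒ []BB   [B ::= B B]
[]BB ⇒ []BBB   [B ::= B B]
[]BBB ⇒ [](B)BB   [B ::= ( B )]
[](B)BB ⇒ [](S)BB   [B ::= S]
[](S)BB ⇒ []([B])BB   [S ::= [ B ]]
[]([B])BB ⇒ []([S])BB   [B ::= S]
[]([S])BB ⇒ []([[]])BB   [S ::= [ ]]
[]([[]])BB ⇒ []([[]])()B   [B ::= ( )]
[]([[]])()B ⇒ []([[]])()()   [B ::= ( )]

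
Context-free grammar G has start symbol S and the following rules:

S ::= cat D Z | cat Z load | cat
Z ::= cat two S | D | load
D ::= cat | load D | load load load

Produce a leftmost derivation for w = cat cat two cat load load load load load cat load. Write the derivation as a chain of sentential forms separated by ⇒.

S ⇒ cat Z load ⇒ cat cat two S load ⇒ cat cat two cat D Z load ⇒ cat cat two cat load D Z load ⇒ cat cat two cat load load D Z load ⇒ cat cat two cat load load load load load Z load ⇒ cat cat two cat load load load load load D load ⇒ cat cat two cat load load load load load cat load

S ⇒ cat Z load   [S ::= cat Z load]
cat Z load ⇒ cat cat two S load   [Z ::= cat two S]
cat cat two S load ⇒ cat cat two cat D Z load   [S ::= cat D Z]
cat cat two cat D Z load ⇒ cat cat two cat load D Z load   [D ::= load D]
cat cat two cat load D Z load ⇒ cat cat two cat load load D Z load   [D ::= load D]
cat cat two cat load load D Z load ⇒ cat cat two cat load load load load load Z load   [D ::= load load load]
cat cat two cat load load load load load Z load ⇒ cat cat two cat load load load load load D load   [Z ::= D]
cat cat two cat load load load load load D load ⇒ cat cat two cat load load load load load cat load   [D ::= cat]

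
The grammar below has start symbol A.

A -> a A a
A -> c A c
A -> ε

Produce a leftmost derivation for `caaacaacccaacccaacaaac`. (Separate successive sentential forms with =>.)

A => cAc => caAac => caaAaac => caaaAaaac => caaacAcaaac => caaacaAacaaac => caaacaaAaacaaac => caaacaacAcaacaaac => caaacaaccAccaacaaac => caaacaacccAcccaacaaac => caaacaacccaAacccaacaaac => caaacaacccaacccaacaaac

A => cAc   [A -> c A c]
cAc => caAac   [A -> a A a]
caAac => caaAaac   [A -> a A a]
caaAaac => caaaAaaac   [A -> a A a]
caaaAaaac => caaacAcaaac   [A -> c A c]
caaacAcaaac => caaacaAacaaac   [A -> a A a]
caaacaAacaaac => caaacaaAaacaaac   [A -> a A a]
caaacaaAaacaaac => caaacaacAcaacaaac   [A -> c A c]
caaacaacAcaacaaac => caaacaaccAccaacaaac   [A -> c A c]
caaacaaccAccaacaaac => caaacaacccAcccaacaaac   [A -> c A c]
caaacaacccAcccaacaaac => caaacaacccaAacccaacaaac   [A -> a A a]
caaacaacccaAacccaacaaac => caaacaacccaacccaacaaac   [A -> ε]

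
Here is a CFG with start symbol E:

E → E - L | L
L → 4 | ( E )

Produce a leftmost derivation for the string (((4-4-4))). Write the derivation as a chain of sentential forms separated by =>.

E => L   [E → L]
L => (E)   [L → ( E )]
(E) => (L)   [E → L]
(L) => ((E))   [L → ( E )]
((E)) => ((L))   [E → L]
((L)) => (((E)))   [L → ( E )]
(((E))) => (((E-L)))   [E → E - L]
(((E-L))) => (((E-L-L)))   [E → E - L]
(((E-L-L))) => (((L-L-L)))   [E → L]
(((L-L-L))) => (((4-L-L)))   [L → 4]
(((4-L-L))) => (((4-4-L)))   [L → 4]
(((4-4-L))) => (((4-4-4)))   [L → 4]

E=>L=>(E)=>(L)=>((E))=>((L))=>(((E)))=>(((E-L)))=>(((E-L-L)))=>(((L-L-L)))=>(((4-L-L)))=>(((4-4-L)))=>(((4-4-4)))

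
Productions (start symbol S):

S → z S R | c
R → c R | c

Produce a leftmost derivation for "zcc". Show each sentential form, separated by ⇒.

S⇒zSR⇒zcR⇒zcc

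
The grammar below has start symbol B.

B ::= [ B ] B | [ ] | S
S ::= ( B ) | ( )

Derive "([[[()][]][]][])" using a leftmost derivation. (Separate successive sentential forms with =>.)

B=>S=>(B)=>([B]B)=>([[B]B]B)=>([[[B]B]B]B)=>([[[S]B]B]B)=>([[[()]B]B]B)=>([[[()][]]B]B)=>([[[()][]][]]B)=>([[[()][]][]][])

B => S   [B ::= S]
S => (B)   [S ::= ( B )]
(B) => ([B]B)   [B ::= [ B ] B]
([B]B) => ([[B]B]B)   [B ::= [ B ] B]
([[B]B]B) => ([[[B]B]B]B)   [B ::= [ B ] B]
([[[B]B]B]B) => ([[[S]B]B]B)   [B ::= S]
([[[S]B]B]B) => ([[[()]B]B]B)   [S ::= ( )]
([[[()]B]B]B) => ([[[()][]]B]B)   [B ::= [ ]]
([[[()][]]B]B) => ([[[()][]][]]B)   [B ::= [ ]]
([[[()][]][]]B) => ([[[()][]][]][])   [B ::= [ ]]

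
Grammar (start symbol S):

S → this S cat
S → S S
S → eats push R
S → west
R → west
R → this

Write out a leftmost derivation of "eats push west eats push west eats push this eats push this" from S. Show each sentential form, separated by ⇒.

S ⇒ S S ⇒ eats push R S ⇒ eats push west S ⇒ eats push west S S ⇒ eats push west eats push R S ⇒ eats push west eats push west S ⇒ eats push west eats push west S S ⇒ eats push west eats push west eats push R S ⇒ eats push west eats push west eats push this S ⇒ eats push west eats push west eats push this eats push R ⇒ eats push west eats push west eats push this eats push this

S ⇒ S S   [S → S S]
S S ⇒ eats push R S   [S → eats push R]
eats push R S ⇒ eats push west S   [R → west]
eats push west S ⇒ eats push west S S   [S → S S]
eats push west S S ⇒ eats push west eats push R S   [S → eats push R]
eats push west eats push R S ⇒ eats push west eats push west S   [R → west]
eats push west eats push west S ⇒ eats push west eats push west S S   [S → S S]
eats push west eats push west S S ⇒ eats push west eats push west eats push R S   [S → eats push R]
eats push west eats push west eats push R S ⇒ eats push west eats push west eats push this S   [R → this]
eats push west eats push west eats push this S ⇒ eats push west eats push west eats push this eats push R   [S → eats push R]
eats push west eats push west eats push this eats push R ⇒ eats push west eats push west eats push this eats push this   [R → this]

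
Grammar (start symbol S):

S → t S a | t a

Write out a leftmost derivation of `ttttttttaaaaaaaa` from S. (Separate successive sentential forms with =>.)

S=>tSa=>ttSaa=>tttSaaa=>ttttSaaaa=>tttttSaaaaa=>ttttttSaaaaaa=>tttttttSaaaaaaa=>ttttttttaaaaaaaa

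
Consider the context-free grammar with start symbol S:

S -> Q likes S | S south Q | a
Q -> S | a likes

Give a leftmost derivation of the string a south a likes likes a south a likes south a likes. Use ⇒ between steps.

S ⇒ S south Q ⇒ S south Q south Q ⇒ Q likes S south Q south Q ⇒ S likes S south Q south Q ⇒ S south Q likes S south Q south Q ⇒ a south Q likes S south Q south Q ⇒ a south a likes likes S south Q south Q ⇒ a south a likes likes a south Q south Q ⇒ a south a likes likes a south a likes south Q ⇒ a south a likes likes a south a likes south a likes

S ⇒ S south Q   [S -> S south Q]
S south Q ⇒ S south Q south Q   [S -> S south Q]
S south Q south Q ⇒ Q likes S south Q south Q   [S -> Q likes S]
Q likes S south Q south Q ⇒ S likes S south Q south Q   [Q -> S]
S likes S south Q south Q ⇒ S south Q likes S south Q south Q   [S -> S south Q]
S south Q likes S south Q south Q ⇒ a south Q likes S south Q south Q   [S -> a]
a south Q likes S south Q south Q ⇒ a south a likes likes S south Q south Q   [Q -> a likes]
a south a likes likes S south Q south Q ⇒ a south a likes likes a south Q south Q   [S -> a]
a south a likes likes a south Q south Q ⇒ a south a likes likes a south a likes south Q   [Q -> a likes]
a south a likes likes a south a likes south Q ⇒ a south a likes likes a south a likes south a likes   [Q -> a likes]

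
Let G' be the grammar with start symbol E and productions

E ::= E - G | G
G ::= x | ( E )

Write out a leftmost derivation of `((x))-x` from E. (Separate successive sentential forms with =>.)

E => E-G   [E ::= E - G]
E-G => G-G   [E ::= G]
G-G => (E)-G   [G ::= ( E )]
(E)-G => (G)-G   [E ::= G]
(G)-G => ((E))-G   [G ::= ( E )]
((E))-G => ((G))-G   [E ::= G]
((G))-G => ((x))-G   [G ::= x]
((x))-G => ((x))-x   [G ::= x]

E => E-G => G-G => (E)-G => (G)-G => ((E))-G => ((G))-G => ((x))-G => ((x))-x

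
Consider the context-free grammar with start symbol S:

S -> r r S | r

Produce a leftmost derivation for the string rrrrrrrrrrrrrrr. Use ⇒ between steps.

S ⇒ rrS   [S -> r r S]
rrS ⇒ rrrrS   [S -> r r S]
rrrrS ⇒ rrrrrrS   [S -> r r S]
rrrrrrS ⇒ rrrrrrrrS   [S -> r r S]
rrrrrrrrS ⇒ rrrrrrrrrrS   [S -> r r S]
rrrrrrrrrrS ⇒ rrrrrrrrrrrrS   [S -> r r S]
rrrrrrrrrrrrS ⇒ rrrrrrrrrrrrrrS   [S -> r r S]
rrrrrrrrrrrrrrS ⇒ rrrrrrrrrrrrrrr   [S -> r]

S ⇒ rrS ⇒ rrrrS ⇒ rrrrrrS ⇒ rrrrrrrrS ⇒ rrrrrrrrrrS ⇒ rrrrrrrrrrrrS ⇒ rrrrrrrrrrrrrrS ⇒ rrrrrrrrrrrrrrr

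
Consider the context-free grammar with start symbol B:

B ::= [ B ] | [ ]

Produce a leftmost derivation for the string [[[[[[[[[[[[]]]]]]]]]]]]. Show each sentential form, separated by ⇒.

B ⇒ [B] ⇒ [[B]] ⇒ [[[B]]] ⇒ [[[[B]]]] ⇒ [[[[[B]]]]] ⇒ [[[[[[B]]]]]] ⇒ [[[[[[[B]]]]]]] ⇒ [[[[[[[[B]]]]]]]] ⇒ [[[[[[[[[B]]]]]]]]] ⇒ [[[[[[[[[[B]]]]]]]]]] ⇒ [[[[[[[[[[[B]]]]]]]]]]] ⇒ [[[[[[[[[[[[]]]]]]]]]]]]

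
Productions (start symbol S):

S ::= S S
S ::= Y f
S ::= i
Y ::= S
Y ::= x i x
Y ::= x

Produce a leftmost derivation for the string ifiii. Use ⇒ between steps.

S ⇒ SS ⇒ SSS ⇒ SSSS ⇒ YfSSS ⇒ SfSSS ⇒ ifSSS ⇒ ifiSS ⇒ ifiiS ⇒ ifiii

S ⇒ SS   [S ::= S S]
SS ⇒ SSS   [S ::= S S]
SSS ⇒ SSSS   [S ::= S S]
SSSS ⇒ YfSSS   [S ::= Y f]
YfSSS ⇒ SfSSS   [Y ::= S]
SfSSS ⇒ ifSSS   [S ::= i]
ifSSS ⇒ ifiSS   [S ::= i]
ifiSS ⇒ ifiiS   [S ::= i]
ifiiS ⇒ ifiii   [S ::= i]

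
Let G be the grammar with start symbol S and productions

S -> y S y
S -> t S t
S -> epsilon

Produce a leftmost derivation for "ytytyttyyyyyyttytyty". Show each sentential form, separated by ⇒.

S ⇒ ySy   [S -> y S y]
ySy ⇒ ytSty   [S -> t S t]
ytSty ⇒ ytySyty   [S -> y S y]
ytySyty ⇒ ytytStyty   [S -> t S t]
ytytStyty ⇒ ytytySytyty   [S -> y S y]
ytytySytyty ⇒ ytytytStytyty   [S -> t S t]
ytytytStytyty ⇒ ytytyttSttytyty   [S -> t S t]
ytytyttSttytyty ⇒ ytytyttySyttytyty   [S -> y S y]
ytytyttySyttytyty ⇒ ytytyttyySyyttytyty   [S -> y S y]
ytytyttyySyyttytyty ⇒ ytytyttyyySyyyttytyty   [S -> y S y]
ytytyttyyySyyyttytyty ⇒ ytytyttyyyyyyttytyty   [S -> epsilon]

S ⇒ ySy ⇒ ytSty ⇒ ytySyty ⇒ ytytStyty ⇒ ytytySytyty ⇒ ytytytStytyty ⇒ ytytyttSttytyty ⇒ ytytyttySyttytyty ⇒ ytytyttyySyyttytyty ⇒ ytytyttyyySyyyttytyty ⇒ ytytyttyyyyyyttytyty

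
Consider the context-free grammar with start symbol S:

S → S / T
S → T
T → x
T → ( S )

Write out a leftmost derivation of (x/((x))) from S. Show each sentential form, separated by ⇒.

S⇒T⇒(S)⇒(S/T)⇒(T/T)⇒(x/T)⇒(x/(S))⇒(x/(T))⇒(x/((S)))⇒(x/((T)))⇒(x/((x)))

S ⇒ T   [S → T]
T ⇒ (S)   [T → ( S )]
(S) ⇒ (S/T)   [S → S / T]
(S/T) ⇒ (T/T)   [S → T]
(T/T) ⇒ (x/T)   [T → x]
(x/T) ⇒ (x/(S))   [T → ( S )]
(x/(S)) ⇒ (x/(T))   [S → T]
(x/(T)) ⇒ (x/((S)))   [T → ( S )]
(x/((S))) ⇒ (x/((T)))   [S → T]
(x/((T))) ⇒ (x/((x)))   [T → x]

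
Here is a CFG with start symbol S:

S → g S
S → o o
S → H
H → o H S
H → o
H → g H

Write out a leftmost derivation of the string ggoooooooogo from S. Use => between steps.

S=>gS=>ggS=>ggH=>ggoHS=>ggooHSS=>ggoooHSSS=>ggooooSSS=>ggooooooSS=>ggooooooooS=>ggooooooooH=>ggoooooooogH=>ggoooooooogo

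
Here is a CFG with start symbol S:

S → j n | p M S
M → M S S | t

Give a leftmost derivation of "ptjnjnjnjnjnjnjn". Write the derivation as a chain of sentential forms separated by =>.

S => pMS => pMSSS => pMSSSSS => pMSSSSSSS => ptSSSSSSS => ptjnSSSSSS => ptjnjnSSSSS => ptjnjnjnSSSS => ptjnjnjnjnSSS => ptjnjnjnjnjnSS => ptjnjnjnjnjnjnS => ptjnjnjnjnjnjnjn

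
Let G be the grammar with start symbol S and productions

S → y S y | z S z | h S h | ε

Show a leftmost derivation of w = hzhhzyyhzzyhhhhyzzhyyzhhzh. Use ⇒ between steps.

S ⇒ hSh ⇒ hzSzh ⇒ hzhShzh ⇒ hzhhShhzh ⇒ hzhhzSzhhzh ⇒ hzhhzySyzhhzh ⇒ hzhhzyySyyzhhzh ⇒ hzhhzyyhShyyzhhzh ⇒ hzhhzyyhzSzhyyzhhzh ⇒ hzhhzyyhzzSzzhyyzhhzh ⇒ hzhhzyyhzzySyzzhyyzhhzh ⇒ hzhhzyyhzzyhShyzzhyyzhhzh ⇒ hzhhzyyhzzyhhShhyzzhyyzhhzh ⇒ hzhhzyyhzzyhhhhyzzhyyzhhzh

S ⇒ hSh   [S → h S h]
hSh ⇒ hzSzh   [S → z S z]
hzSzh ⇒ hzhShzh   [S → h S h]
hzhShzh ⇒ hzhhShhzh   [S → h S h]
hzhhShhzh ⇒ hzhhzSzhhzh   [S → z S z]
hzhhzSzhhzh ⇒ hzhhzySyzhhzh   [S → y S y]
hzhhzySyzhhzh ⇒ hzhhzyySyyzhhzh   [S → y S y]
hzhhzyySyyzhhzh ⇒ hzhhzyyhShyyzhhzh   [S → h S h]
hzhhzyyhShyyzhhzh ⇒ hzhhzyyhzSzhyyzhhzh   [S → z S z]
hzhhzyyhzSzhyyzhhzh ⇒ hzhhzyyhzzSzzhyyzhhzh   [S → z S z]
hzhhzyyhzzSzzhyyzhhzh ⇒ hzhhzyyhzzySyzzhyyzhhzh   [S → y S y]
hzhhzyyhzzySyzzhyyzhhzh ⇒ hzhhzyyhzzyhShyzzhyyzhhzh   [S → h S h]
hzhhzyyhzzyhShyzzhyyzhhzh ⇒ hzhhzyyhzzyhhShhyzzhyyzhhzh   [S → h S h]
hzhhzyyhzzyhhShhyzzhyyzhhzh ⇒ hzhhzyyhzzyhhhhyzzhyyzhhzh   [S → ε]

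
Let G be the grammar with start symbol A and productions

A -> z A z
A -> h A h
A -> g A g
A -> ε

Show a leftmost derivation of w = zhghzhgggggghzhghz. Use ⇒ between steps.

A ⇒ zAz ⇒ zhAhz ⇒ zhgAghz ⇒ zhghAhghz ⇒ zhghzAzhghz ⇒ zhghzhAhzhghz ⇒ zhghzhgAghzhghz ⇒ zhghzhggAgghzhghz ⇒ zhghzhgggAggghzhghz ⇒ zhghzhgggggghzhghz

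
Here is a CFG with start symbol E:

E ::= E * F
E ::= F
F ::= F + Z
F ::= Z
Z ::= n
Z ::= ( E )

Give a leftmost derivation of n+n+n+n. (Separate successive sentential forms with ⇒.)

E ⇒ F   [E ::= F]
F ⇒ F+Z   [F ::= F + Z]
F+Z ⇒ F+Z+Z   [F ::= F + Z]
F+Z+Z ⇒ F+Z+Z+Z   [F ::= F + Z]
F+Z+Z+Z ⇒ Z+Z+Z+Z   [F ::= Z]
Z+Z+Z+Z ⇒ n+Z+Z+Z   [Z ::= n]
n+Z+Z+Z ⇒ n+n+Z+Z   [Z ::= n]
n+n+Z+Z ⇒ n+n+n+Z   [Z ::= n]
n+n+n+Z ⇒ n+n+n+n   [Z ::= n]

E ⇒ F ⇒ F+Z ⇒ F+Z+Z ⇒ F+Z+Z+Z ⇒ Z+Z+Z+Z ⇒ n+Z+Z+Z ⇒ n+n+Z+Z ⇒ n+n+n+Z ⇒ n+n+n+n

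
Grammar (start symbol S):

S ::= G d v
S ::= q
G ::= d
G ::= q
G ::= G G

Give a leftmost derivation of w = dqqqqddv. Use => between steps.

S => Gdv   [S ::= G d v]
Gdv => GGdv   [G ::= G G]
GGdv => GGGdv   [G ::= G G]
GGGdv => GGGGdv   [G ::= G G]
GGGGdv => GGGGGdv   [G ::= G G]
GGGGGdv => GGGGGGdv   [G ::= G G]
GGGGGGdv => dGGGGGdv   [G ::= d]
dGGGGGdv => dqGGGGdv   [G ::= q]
dqGGGGdv => dqqGGGdv   [G ::= q]
dqqGGGdv => dqqqGGdv   [G ::= q]
dqqqGGdv => dqqqqGdv   [G ::= q]
dqqqqGdv => dqqqqddv   [G ::= d]

S => Gdv => GGdv => GGGdv => GGGGdv => GGGGGdv => GGGGGGdv => dGGGGGdv => dqGGGGdv => dqqGGGdv => dqqqGGdv => dqqqqGdv => dqqqqddv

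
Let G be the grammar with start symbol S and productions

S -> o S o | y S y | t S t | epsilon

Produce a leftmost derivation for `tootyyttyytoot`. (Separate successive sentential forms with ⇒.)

S ⇒ tSt   [S -> t S t]
tSt ⇒ toSot   [S -> o S o]
toSot ⇒ tooSoot   [S -> o S o]
tooSoot ⇒ tootStoot   [S -> t S t]
tootStoot ⇒ tootySytoot   [S -> y S y]
tootySytoot ⇒ tootyySyytoot   [S -> y S y]
tootyySyytoot ⇒ tootyytStyytoot   [S -> t S t]
tootyytStyytoot ⇒ tootyyttyytoot   [S -> epsilon]

S ⇒ tSt ⇒ toSot ⇒ tooSoot ⇒ tootStoot ⇒ tootySytoot ⇒ tootyySyytoot ⇒ tootyytStyytoot ⇒ tootyyttyytoot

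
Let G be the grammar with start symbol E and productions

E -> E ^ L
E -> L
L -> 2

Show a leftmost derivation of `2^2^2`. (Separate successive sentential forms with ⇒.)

E ⇒ E^L   [E -> E ^ L]
E^L ⇒ E^L^L   [E -> E ^ L]
E^L^L ⇒ L^L^L   [E -> L]
L^L^L ⇒ 2^L^L   [L -> 2]
2^L^L ⇒ 2^2^L   [L -> 2]
2^2^L ⇒ 2^2^2   [L -> 2]

E⇒E^L⇒E^L^L⇒L^L^L⇒2^L^L⇒2^2^L⇒2^2^2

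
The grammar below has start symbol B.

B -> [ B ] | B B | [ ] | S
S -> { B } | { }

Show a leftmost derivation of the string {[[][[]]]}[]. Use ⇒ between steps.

B⇒BB⇒SB⇒{B}B⇒{[B]}B⇒{[BB]}B⇒{[[]B]}B⇒{[[][B]]}B⇒{[[][[]]]}B⇒{[[][[]]]}[]

B ⇒ BB   [B -> B B]
BB ⇒ SB   [B -> S]
SB ⇒ {B}B   [S -> { B }]
{B}B ⇒ {[B]}B   [B -> [ B ]]
{[B]}B ⇒ {[BB]}B   [B -> B B]
{[BB]}B ⇒ {[[]B]}B   [B -> [ ]]
{[[]B]}B ⇒ {[[][B]]}B   [B -> [ B ]]
{[[][B]]}B ⇒ {[[][[]]]}B   [B -> [ ]]
{[[][[]]]}B ⇒ {[[][[]]]}[]   [B -> [ ]]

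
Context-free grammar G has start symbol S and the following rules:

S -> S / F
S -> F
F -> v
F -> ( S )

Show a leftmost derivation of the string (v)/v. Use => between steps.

S=>S/F=>F/F=>(S)/F=>(F)/F=>(v)/F=>(v)/v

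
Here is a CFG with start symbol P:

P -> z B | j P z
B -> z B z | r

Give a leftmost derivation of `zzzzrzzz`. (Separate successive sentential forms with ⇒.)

P⇒zB⇒zzBz⇒zzzBzz⇒zzzzBzzz⇒zzzzrzzz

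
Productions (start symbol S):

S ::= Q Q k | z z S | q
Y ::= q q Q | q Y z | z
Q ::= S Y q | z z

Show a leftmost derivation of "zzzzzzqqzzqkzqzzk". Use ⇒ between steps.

S ⇒ zzS ⇒ zzQQk ⇒ zzSYqQk ⇒ zzzzSYqQk ⇒ zzzzQQkYqQk ⇒ zzzzzzQkYqQk ⇒ zzzzzzSYqkYqQk ⇒ zzzzzzqYqkYqQk ⇒ zzzzzzqqYzqkYqQk ⇒ zzzzzzqqzzqkYqQk ⇒ zzzzzzqqzzqkzqQk ⇒ zzzzzzqqzzqkzqzzk

S ⇒ zzS   [S ::= z z S]
zzS ⇒ zzQQk   [S ::= Q Q k]
zzQQk ⇒ zzSYqQk   [Q ::= S Y q]
zzSYqQk ⇒ zzzzSYqQk   [S ::= z z S]
zzzzSYqQk ⇒ zzzzQQkYqQk   [S ::= Q Q k]
zzzzQQkYqQk ⇒ zzzzzzQkYqQk   [Q ::= z z]
zzzzzzQkYqQk ⇒ zzzzzzSYqkYqQk   [Q ::= S Y q]
zzzzzzSYqkYqQk ⇒ zzzzzzqYqkYqQk   [S ::= q]
zzzzzzqYqkYqQk ⇒ zzzzzzqqYzqkYqQk   [Y ::= q Y z]
zzzzzzqqYzqkYqQk ⇒ zzzzzzqqzzqkYqQk   [Y ::= z]
zzzzzzqqzzqkYqQk ⇒ zzzzzzqqzzqkzqQk   [Y ::= z]
zzzzzzqqzzqkzqQk ⇒ zzzzzzqqzzqkzqzzk   [Q ::= z z]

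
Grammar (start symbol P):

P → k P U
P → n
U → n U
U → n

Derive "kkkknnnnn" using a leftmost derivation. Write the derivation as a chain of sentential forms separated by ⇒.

P⇒kPU⇒kkPUU⇒kkkPUUU⇒kkkkPUUUU⇒kkkknUUUU⇒kkkknnUUU⇒kkkknnnUU⇒kkkknnnnU⇒kkkknnnnn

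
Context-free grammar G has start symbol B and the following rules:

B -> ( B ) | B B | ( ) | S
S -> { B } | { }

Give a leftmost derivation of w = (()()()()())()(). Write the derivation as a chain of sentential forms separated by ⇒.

B ⇒ BB ⇒ BBB ⇒ (B)BB ⇒ (BB)BB ⇒ (BBB)BB ⇒ (BBBB)BB ⇒ (BBBBB)BB ⇒ (()BBBB)BB ⇒ (()()BBB)BB ⇒ (()()()BB)BB ⇒ (()()()()B)BB ⇒ (()()()()())BB ⇒ (()()()()())()B ⇒ (()()()()())()()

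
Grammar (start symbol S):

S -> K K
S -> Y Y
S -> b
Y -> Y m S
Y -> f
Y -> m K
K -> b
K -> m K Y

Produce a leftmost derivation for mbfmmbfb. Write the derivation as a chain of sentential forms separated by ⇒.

S⇒YY⇒mKY⇒mbY⇒mbYmS⇒mbfmS⇒mbfmKK⇒mbfmmKYK⇒mbfmmbYK⇒mbfmmbfK⇒mbfmmbfb

S ⇒ YY   [S -> Y Y]
YY ⇒ mKY   [Y -> m K]
mKY ⇒ mbY   [K -> b]
mbY ⇒ mbYmS   [Y -> Y m S]
mbYmS ⇒ mbfmS   [Y -> f]
mbfmS ⇒ mbfmKK   [S -> K K]
mbfmKK ⇒ mbfmmKYK   [K -> m K Y]
mbfmmKYK ⇒ mbfmmbYK   [K -> b]
mbfmmbYK ⇒ mbfmmbfK   [Y -> f]
mbfmmbfK ⇒ mbfmmbfb   [K -> b]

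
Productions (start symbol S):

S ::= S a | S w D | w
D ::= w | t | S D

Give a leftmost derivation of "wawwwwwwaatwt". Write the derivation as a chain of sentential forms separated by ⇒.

S ⇒ SwD   [S ::= S w D]
SwD ⇒ SwDwD   [S ::= S w D]
SwDwD ⇒ SawDwD   [S ::= S a]
SawDwD ⇒ wawDwD   [S ::= w]
wawDwD ⇒ wawSDwD   [D ::= S D]
wawSDwD ⇒ wawSaDwD   [S ::= S a]
wawSaDwD ⇒ wawSaaDwD   [S ::= S a]
wawSaaDwD ⇒ wawSwDaaDwD   [S ::= S w D]
wawSwDaaDwD ⇒ wawSwDwDaaDwD   [S ::= S w D]
wawSwDwDaaDwD ⇒ wawwwDwDaaDwD   [S ::= w]
wawwwDwDaaDwD ⇒ wawwwwwDaaDwD   [D ::= w]
wawwwwwDaaDwD ⇒ wawwwwwwaaDwD   [D ::= w]
wawwwwwwaaDwD ⇒ wawwwwwwaatwD   [D ::= t]
wawwwwwwaatwD ⇒ wawwwwwwaatwt   [D ::= t]

S⇒SwD⇒SwDwD⇒SawDwD⇒wawDwD⇒wawSDwD⇒wawSaDwD⇒wawSaaDwD⇒wawSwDaaDwD⇒wawSwDwDaaDwD⇒wawwwDwDaaDwD⇒wawwwwwDaaDwD⇒wawwwwwwaaDwD⇒wawwwwwwaatwD⇒wawwwwwwaatwt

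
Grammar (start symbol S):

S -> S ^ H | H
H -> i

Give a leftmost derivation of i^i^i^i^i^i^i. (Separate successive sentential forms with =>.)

S => S^H   [S -> S ^ H]
S^H => S^H^H   [S -> S ^ H]
S^H^H => S^H^H^H   [S -> S ^ H]
S^H^H^H => S^H^H^H^H   [S -> S ^ H]
S^H^H^H^H => S^H^H^H^H^H   [S -> S ^ H]
S^H^H^H^H^H => S^H^H^H^H^H^H   [S -> S ^ H]
S^H^H^H^H^H^H => H^H^H^H^H^H^H   [S -> H]
H^H^H^H^H^H^H => i^H^H^H^H^H^H   [H -> i]
i^H^H^H^H^H^H => i^i^H^H^H^H^H   [H -> i]
i^i^H^H^H^H^H => i^i^i^H^H^H^H   [H -> i]
i^i^i^H^H^H^H => i^i^i^i^H^H^H   [H -> i]
i^i^i^i^H^H^H => i^i^i^i^i^H^H   [H -> i]
i^i^i^i^i^H^H => i^i^i^i^i^i^H   [H -> i]
i^i^i^i^i^i^H => i^i^i^i^i^i^i   [H -> i]

S => S^H => S^H^H => S^H^H^H => S^H^H^H^H => S^H^H^H^H^H => S^H^H^H^H^H^H => H^H^H^H^H^H^H => i^H^H^H^H^H^H => i^i^H^H^H^H^H => i^i^i^H^H^H^H => i^i^i^i^H^H^H => i^i^i^i^i^H^H => i^i^i^i^i^i^H => i^i^i^i^i^i^i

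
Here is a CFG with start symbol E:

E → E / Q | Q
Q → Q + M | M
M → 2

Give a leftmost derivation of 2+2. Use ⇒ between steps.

E ⇒ Q ⇒ Q+M ⇒ M+M ⇒ 2+M ⇒ 2+2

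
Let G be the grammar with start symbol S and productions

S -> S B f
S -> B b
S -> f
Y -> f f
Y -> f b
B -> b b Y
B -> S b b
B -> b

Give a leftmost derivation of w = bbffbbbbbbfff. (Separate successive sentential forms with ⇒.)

S ⇒ SBf ⇒ BbBf ⇒ SbbbBf ⇒ BbbbbBf ⇒ bbYbbbbBf ⇒ bbffbbbbBf ⇒ bbffbbbbbbYf ⇒ bbffbbbbbbfff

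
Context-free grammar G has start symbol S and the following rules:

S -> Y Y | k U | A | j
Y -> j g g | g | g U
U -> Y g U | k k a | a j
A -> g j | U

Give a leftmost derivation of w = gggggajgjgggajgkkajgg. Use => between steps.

S => YY => gUY => gYgUY => gggUY => gggYgUY => ggggUgUY => ggggYgUgUY => gggggUgUgUY => gggggajgUgUY => gggggajgYgUgUY => gggggajgjgggUgUY => gggggajgjgggajgUY => gggggajgjgggajgkkaY => gggggajgjgggajgkkajgg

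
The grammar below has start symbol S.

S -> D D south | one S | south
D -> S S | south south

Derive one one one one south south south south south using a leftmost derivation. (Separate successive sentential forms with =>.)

S => D D south   [S -> D D south]
D D south => S S D south   [D -> S S]
S S D south => one S S D south   [S -> one S]
one S S D south => one one S S D south   [S -> one S]
one one S S D south => one one one S S D south   [S -> one S]
one one one S S D south => one one one one S S D south   [S -> one S]
one one one one S S D south => one one one one south S D south   [S -> south]
one one one one south S D south => one one one one south south D south   [S -> south]
one one one one south south D south => one one one one south south south south south   [D -> south south]

S => D D south => S S D south => one S S D south => one one S S D south => one one one S S D south => one one one one S S D south => one one one one south S D south => one one one one south south D south => one one one one south south south south south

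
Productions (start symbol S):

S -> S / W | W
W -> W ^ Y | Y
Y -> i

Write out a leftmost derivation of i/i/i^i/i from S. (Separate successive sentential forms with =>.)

S => S/W   [S -> S / W]
S/W => S/W/W   [S -> S / W]
S/W/W => S/W/W/W   [S -> S / W]
S/W/W/W => W/W/W/W   [S -> W]
W/W/W/W => Y/W/W/W   [W -> Y]
Y/W/W/W => i/W/W/W   [Y -> i]
i/W/W/W => i/Y/W/W   [W -> Y]
i/Y/W/W => i/i/W/W   [Y -> i]
i/i/W/W => i/i/W^Y/W   [W -> W ^ Y]
i/i/W^Y/W => i/i/Y^Y/W   [W -> Y]
i/i/Y^Y/W => i/i/i^Y/W   [Y -> i]
i/i/i^Y/W => i/i/i^i/W   [Y -> i]
i/i/i^i/W => i/i/i^i/Y   [W -> Y]
i/i/i^i/Y => i/i/i^i/i   [Y -> i]

S => S/W => S/W/W => S/W/W/W => W/W/W/W => Y/W/W/W => i/W/W/W => i/Y/W/W => i/i/W/W => i/i/W^Y/W => i/i/Y^Y/W => i/i/i^Y/W => i/i/i^i/W => i/i/i^i/Y => i/i/i^i/i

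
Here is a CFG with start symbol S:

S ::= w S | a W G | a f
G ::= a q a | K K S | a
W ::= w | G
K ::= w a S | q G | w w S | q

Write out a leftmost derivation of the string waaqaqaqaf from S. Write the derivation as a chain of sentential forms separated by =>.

S => wS => waWG => waGG => waaG => waaKKS => waaqGKS => waaqaqaKS => waaqaqaqS => waaqaqaqaf

S => wS   [S ::= w S]
wS => waWG   [S ::= a W G]
waWG => waGG   [W ::= G]
waGG => waaG   [G ::= a]
waaG => waaKKS   [G ::= K K S]
waaKKS => waaqGKS   [K ::= q G]
waaqGKS => waaqaqaKS   [G ::= a q a]
waaqaqaKS => waaqaqaqS   [K ::= q]
waaqaqaqS => waaqaqaqaf   [S ::= a f]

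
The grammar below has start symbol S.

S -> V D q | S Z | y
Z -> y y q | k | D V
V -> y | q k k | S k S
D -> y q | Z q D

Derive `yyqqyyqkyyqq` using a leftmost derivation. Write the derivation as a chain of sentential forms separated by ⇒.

S ⇒ VDq ⇒ SkSDq ⇒ SZkSDq ⇒ VDqZkSDq ⇒ yDqZkSDq ⇒ yyqqZkSDq ⇒ yyqqyyqkSDq ⇒ yyqqyyqkyDq ⇒ yyqqyyqkyyqq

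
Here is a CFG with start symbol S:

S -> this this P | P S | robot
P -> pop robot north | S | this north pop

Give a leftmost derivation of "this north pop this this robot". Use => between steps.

S => P S => this north pop S => this north pop this this P => this north pop this this S => this north pop this this robot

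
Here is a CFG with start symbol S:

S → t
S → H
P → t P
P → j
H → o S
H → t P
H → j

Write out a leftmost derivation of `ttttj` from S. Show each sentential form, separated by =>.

S=>H=>tP=>ttP=>tttP=>ttttP=>ttttj

S => H   [S → H]
H => tP   [H → t P]
tP => ttP   [P → t P]
ttP => tttP   [P → t P]
tttP => ttttP   [P → t P]
ttttP => ttttj   [P → j]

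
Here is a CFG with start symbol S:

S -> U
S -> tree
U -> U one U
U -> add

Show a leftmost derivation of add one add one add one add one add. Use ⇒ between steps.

S ⇒ U ⇒ U one U ⇒ add one U ⇒ add one U one U ⇒ add one U one U one U ⇒ add one U one U one U one U ⇒ add one add one U one U one U ⇒ add one add one add one U one U ⇒ add one add one add one add one U ⇒ add one add one add one add one add

S ⇒ U   [S -> U]
U ⇒ U one U   [U -> U one U]
U one U ⇒ add one U   [U -> add]
add one U ⇒ add one U one U   [U -> U one U]
add one U one U ⇒ add one U one U one U   [U -> U one U]
add one U one U one U ⇒ add one U one U one U one U   [U -> U one U]
add one U one U one U one U ⇒ add one add one U one U one U   [U -> add]
add one add one U one U one U ⇒ add one add one add one U one U   [U -> add]
add one add one add one U one U ⇒ add one add one add one add one U   [U -> add]
add one add one add one add one U ⇒ add one add one add one add one add   [U -> add]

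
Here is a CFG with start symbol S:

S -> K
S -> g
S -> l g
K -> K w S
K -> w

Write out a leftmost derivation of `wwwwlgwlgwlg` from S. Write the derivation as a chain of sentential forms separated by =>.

S => K => KwS => KwSwS => KwSwSwS => wwSwSwS => wwKwSwS => wwKwSwSwS => wwwwSwSwS => wwwwlgwSwS => wwwwlgwlgwS => wwwwlgwlgwlg

S => K   [S -> K]
K => KwS   [K -> K w S]
KwS => KwSwS   [K -> K w S]
KwSwS => KwSwSwS   [K -> K w S]
KwSwSwS => wwSwSwS   [K -> w]
wwSwSwS => wwKwSwS   [S -> K]
wwKwSwS => wwKwSwSwS   [K -> K w S]
wwKwSwSwS => wwwwSwSwS   [K -> w]
wwwwSwSwS => wwwwlgwSwS   [S -> l g]
wwwwlgwSwS => wwwwlgwlgwS   [S -> l g]
wwwwlgwlgwS => wwwwlgwlgwlg   [S -> l g]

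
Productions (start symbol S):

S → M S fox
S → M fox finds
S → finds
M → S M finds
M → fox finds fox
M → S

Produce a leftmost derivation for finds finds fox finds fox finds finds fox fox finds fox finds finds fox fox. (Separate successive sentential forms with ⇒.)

S ⇒ M S fox ⇒ S S fox ⇒ finds S fox ⇒ finds M S fox fox ⇒ finds S M finds S fox fox ⇒ finds M S fox M finds S fox fox ⇒ finds S M finds S fox M finds S fox fox ⇒ finds finds M finds S fox M finds S fox fox ⇒ finds finds fox finds fox finds S fox M finds S fox fox ⇒ finds finds fox finds fox finds finds fox M finds S fox fox ⇒ finds finds fox finds fox finds finds fox fox finds fox finds S fox fox ⇒ finds finds fox finds fox finds finds fox fox finds fox finds finds fox fox

S ⇒ M S fox   [S → M S fox]
M S fox ⇒ S S fox   [M → S]
S S fox ⇒ finds S fox   [S → finds]
finds S fox ⇒ finds M S fox fox   [S → M S fox]
finds M S fox fox ⇒ finds S M finds S fox fox   [M → S M finds]
finds S M finds S fox fox ⇒ finds M S fox M finds S fox fox   [S → M S fox]
finds M S fox M finds S fox fox ⇒ finds S M finds S fox M finds S fox fox   [M → S M finds]
finds S M finds S fox M finds S fox fox ⇒ finds finds M finds S fox M finds S fox fox   [S → finds]
finds finds M finds S fox M finds S fox fox ⇒ finds finds fox finds fox finds S fox M finds S fox fox   [M → fox finds fox]
finds finds fox finds fox finds S fox M finds S fox fox ⇒ finds finds fox finds fox finds finds fox M finds S fox fox   [S → finds]
finds finds fox finds fox finds finds fox M finds S fox fox ⇒ finds finds fox finds fox finds finds fox fox finds fox finds S fox fox   [M → fox finds fox]
finds finds fox finds fox finds finds fox fox finds fox finds S fox fox ⇒ finds finds fox finds fox finds finds fox fox finds fox finds finds fox fox   [S → finds]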